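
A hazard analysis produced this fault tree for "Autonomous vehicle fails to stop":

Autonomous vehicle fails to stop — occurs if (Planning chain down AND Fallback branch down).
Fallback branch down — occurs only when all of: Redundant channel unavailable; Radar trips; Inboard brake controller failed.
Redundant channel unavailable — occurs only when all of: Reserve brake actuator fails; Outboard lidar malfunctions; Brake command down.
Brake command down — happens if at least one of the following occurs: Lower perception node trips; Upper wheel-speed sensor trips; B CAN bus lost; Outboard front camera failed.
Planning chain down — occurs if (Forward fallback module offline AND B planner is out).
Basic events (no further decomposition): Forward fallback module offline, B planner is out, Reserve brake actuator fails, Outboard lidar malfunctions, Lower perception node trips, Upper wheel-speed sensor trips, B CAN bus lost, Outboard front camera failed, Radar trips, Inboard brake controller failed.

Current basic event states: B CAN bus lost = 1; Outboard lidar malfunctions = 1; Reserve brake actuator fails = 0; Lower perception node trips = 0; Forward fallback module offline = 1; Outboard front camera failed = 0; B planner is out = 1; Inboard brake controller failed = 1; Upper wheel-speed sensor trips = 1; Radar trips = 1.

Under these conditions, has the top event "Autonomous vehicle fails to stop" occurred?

Planning chain down [AND]: Forward fallback module offline=occurs, B planner is out=occurs → all inputs occur → occurs.
Brake command down [OR]: Lower perception node trips=not, Upper wheel-speed sensor trips=occurs, B CAN bus lost=occurs, Outboard front camera failed=not → at least one input occurs → occurs.
Redundant channel unavailable [AND]: Reserve brake actuator fails=not, Outboard lidar malfunctions=occurs, Brake command down=occurs → not all inputs occur → does not occur.
Fallback branch down [AND]: Redundant channel unavailable=not, Radar trips=occurs, Inboard brake controller failed=occurs → not all inputs occur → does not occur.
Autonomous vehicle fails to stop [AND]: Planning chain down=occurs, Fallback branch down=not → not all inputs occur → does not occur.

No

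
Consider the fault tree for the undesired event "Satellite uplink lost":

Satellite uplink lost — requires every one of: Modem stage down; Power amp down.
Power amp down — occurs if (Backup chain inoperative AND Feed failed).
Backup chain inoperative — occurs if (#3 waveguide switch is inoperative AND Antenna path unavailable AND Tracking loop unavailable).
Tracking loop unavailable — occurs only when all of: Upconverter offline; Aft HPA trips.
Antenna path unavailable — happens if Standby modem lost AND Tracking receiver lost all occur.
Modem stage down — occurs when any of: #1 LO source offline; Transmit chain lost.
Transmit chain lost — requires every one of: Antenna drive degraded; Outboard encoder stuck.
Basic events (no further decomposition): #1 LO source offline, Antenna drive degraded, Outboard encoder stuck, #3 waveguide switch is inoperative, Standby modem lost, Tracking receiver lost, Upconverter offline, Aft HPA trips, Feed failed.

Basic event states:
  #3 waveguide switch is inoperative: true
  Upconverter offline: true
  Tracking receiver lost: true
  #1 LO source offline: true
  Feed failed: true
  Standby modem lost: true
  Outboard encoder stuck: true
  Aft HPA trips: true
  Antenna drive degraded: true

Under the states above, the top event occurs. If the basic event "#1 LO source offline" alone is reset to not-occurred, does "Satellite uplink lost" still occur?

Counterfactual: set "#1 LO source offline" to not occurred.
Transmit chain lost [AND]: Antenna drive degraded=occurs, Outboard encoder stuck=occurs → all inputs occur → occurs.
Modem stage down [OR]: #1 LO source offline=not, Transmit chain lost=occurs → at least one input occurs → occurs.
Antenna path unavailable [AND]: Standby modem lost=occurs, Tracking receiver lost=occurs → all inputs occur → occurs.
Tracking loop unavailable [AND]: Upconverter offline=occurs, Aft HPA trips=occurs → all inputs occur → occurs.
Backup chain inoperative [AND]: #3 waveguide switch is inoperative=occurs, Antenna path unavailable=occurs, Tracking loop unavailable=occurs → all inputs occur → occurs.
Power amp down [AND]: Backup chain inoperative=occurs, Feed failed=occurs → all inputs occur → occurs.
Satellite uplink lost [AND]: Modem stage down=occurs, Power amp down=occurs → all inputs occur → occurs.

Yes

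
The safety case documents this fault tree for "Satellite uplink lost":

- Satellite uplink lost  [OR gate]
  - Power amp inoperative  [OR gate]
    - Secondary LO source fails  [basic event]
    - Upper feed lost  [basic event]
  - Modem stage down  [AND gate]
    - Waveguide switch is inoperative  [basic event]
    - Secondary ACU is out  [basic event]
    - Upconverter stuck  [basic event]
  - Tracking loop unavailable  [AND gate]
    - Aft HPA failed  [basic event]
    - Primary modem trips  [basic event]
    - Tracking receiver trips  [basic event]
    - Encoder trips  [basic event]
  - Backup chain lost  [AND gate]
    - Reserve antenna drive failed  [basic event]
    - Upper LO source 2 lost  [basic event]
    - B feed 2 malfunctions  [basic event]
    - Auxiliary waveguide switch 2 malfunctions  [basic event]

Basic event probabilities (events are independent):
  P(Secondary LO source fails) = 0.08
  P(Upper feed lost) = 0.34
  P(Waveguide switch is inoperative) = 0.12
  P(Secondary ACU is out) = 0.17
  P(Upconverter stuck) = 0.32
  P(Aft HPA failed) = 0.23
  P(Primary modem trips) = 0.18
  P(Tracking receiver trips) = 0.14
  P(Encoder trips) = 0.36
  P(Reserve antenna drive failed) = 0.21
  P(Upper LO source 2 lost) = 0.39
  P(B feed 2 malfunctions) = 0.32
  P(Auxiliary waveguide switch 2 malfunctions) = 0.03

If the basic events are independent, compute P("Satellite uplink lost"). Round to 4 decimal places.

P(Power amp inoperative) [OR] = 1 − (1−0.08) × (1−0.34) = 0.392800
P(Modem stage down) [AND] = 0.12 × 0.17 × 0.32 = 0.006528
P(Tracking loop unavailable) [AND] = 0.23 × 0.18 × 0.14 × 0.36 = 0.002087
P(Backup chain lost) [AND] = 0.21 × 0.39 × 0.32 × 0.03 = 0.000786
P(Satellite uplink lost) [OR] = 1 − (1−0.392800) × (1−0.006528) × (1−0.002087) × (1−0.000786) = 0.398496
Rounded to 4 decimal places: P(Satellite uplink lost) ≈ 0.3985.

0.3985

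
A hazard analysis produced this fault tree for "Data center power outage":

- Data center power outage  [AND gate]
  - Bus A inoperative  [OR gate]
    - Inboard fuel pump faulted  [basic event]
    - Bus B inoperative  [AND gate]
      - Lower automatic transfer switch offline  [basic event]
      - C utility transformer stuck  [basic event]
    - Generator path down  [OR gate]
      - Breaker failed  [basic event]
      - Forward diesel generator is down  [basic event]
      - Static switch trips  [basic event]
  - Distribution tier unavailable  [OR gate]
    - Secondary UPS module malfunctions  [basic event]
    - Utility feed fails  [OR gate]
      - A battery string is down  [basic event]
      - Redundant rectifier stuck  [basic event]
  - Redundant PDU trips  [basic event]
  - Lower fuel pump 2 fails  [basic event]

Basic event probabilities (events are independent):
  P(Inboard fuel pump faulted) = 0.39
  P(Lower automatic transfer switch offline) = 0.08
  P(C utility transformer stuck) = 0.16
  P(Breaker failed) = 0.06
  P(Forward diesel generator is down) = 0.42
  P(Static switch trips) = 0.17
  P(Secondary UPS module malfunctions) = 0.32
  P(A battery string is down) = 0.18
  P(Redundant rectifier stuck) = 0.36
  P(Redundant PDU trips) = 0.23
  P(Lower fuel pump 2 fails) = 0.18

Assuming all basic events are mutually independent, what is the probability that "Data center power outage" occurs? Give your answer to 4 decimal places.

P(Bus B inoperative) [AND] = 0.08 × 0.16 = 0.012800
P(Generator path down) [OR] = 1 − (1−0.06) × (1−0.42) × (1−0.17) = 0.547484
P(Bus A inoperative) [OR] = 1 − (1−0.39) × (1−0.012800) × (1−0.547484) = 0.727498
P(Utility feed fails) [OR] = 1 − (1−0.18) × (1−0.36) = 0.475200
P(Distribution tier unavailable) [OR] = 1 − (1−0.32) × (1−0.475200) = 0.643136
P(Data center power outage) [AND] = 0.727498 × 0.643136 × 0.23 × 0.18 = 0.019370
Rounded to 4 decimal places: P(Data center power outage) ≈ 0.0194.

0.0194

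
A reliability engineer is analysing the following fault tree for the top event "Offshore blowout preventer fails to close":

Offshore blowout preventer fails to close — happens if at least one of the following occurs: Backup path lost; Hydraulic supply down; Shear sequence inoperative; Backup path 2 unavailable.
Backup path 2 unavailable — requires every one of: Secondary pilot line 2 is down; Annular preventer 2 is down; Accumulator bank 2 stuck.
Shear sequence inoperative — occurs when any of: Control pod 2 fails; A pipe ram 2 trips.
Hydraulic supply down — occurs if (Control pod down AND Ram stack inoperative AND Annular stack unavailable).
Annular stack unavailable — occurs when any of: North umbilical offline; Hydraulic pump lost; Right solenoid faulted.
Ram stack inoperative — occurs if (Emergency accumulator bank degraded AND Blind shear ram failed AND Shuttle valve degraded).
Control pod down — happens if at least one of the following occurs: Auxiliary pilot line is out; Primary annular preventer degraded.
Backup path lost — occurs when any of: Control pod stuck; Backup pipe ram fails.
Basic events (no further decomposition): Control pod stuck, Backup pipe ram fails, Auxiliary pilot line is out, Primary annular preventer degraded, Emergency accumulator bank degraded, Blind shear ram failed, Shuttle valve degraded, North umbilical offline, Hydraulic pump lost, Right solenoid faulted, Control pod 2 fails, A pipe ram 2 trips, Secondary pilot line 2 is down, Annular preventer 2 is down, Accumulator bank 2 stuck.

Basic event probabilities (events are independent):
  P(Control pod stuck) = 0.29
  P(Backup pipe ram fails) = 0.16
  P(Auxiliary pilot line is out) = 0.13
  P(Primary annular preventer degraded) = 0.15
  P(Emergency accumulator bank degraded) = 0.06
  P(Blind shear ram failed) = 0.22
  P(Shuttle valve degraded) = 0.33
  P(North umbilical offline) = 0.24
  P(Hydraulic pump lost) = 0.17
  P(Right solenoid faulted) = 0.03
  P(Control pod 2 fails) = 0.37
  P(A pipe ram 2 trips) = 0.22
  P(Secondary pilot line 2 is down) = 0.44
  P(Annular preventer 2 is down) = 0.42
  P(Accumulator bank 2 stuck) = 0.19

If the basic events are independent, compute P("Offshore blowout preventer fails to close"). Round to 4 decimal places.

P(Backup path lost) [OR] = 1 − (1−0.29) × (1−0.16) = 0.403600
P(Control pod down) [OR] = 1 − (1−0.13) × (1−0.15) = 0.260500
P(Ram stack inoperative) [AND] = 0.06 × 0.22 × 0.33 = 0.004356
P(Annular stack unavailable) [OR] = 1 − (1−0.24) × (1−0.17) × (1−0.03) = 0.388124
P(Hydraulic supply down) [AND] = 0.260500 × 0.004356 × 0.388124 = 0.000440
P(Shear sequence inoperative) [OR] = 1 − (1−0.37) × (1−0.22) = 0.508600
P(Backup path 2 unavailable) [AND] = 0.44 × 0.42 × 0.19 = 0.035112
P(Offshore blowout preventer fails to close) [OR] = 1 − (1−0.403600) × (1−0.000440) × (1−0.508600) × (1−0.035112) = 0.717344
Rounded to 4 decimal places: P(Offshore blowout preventer fails to close) ≈ 0.7173.

0.7173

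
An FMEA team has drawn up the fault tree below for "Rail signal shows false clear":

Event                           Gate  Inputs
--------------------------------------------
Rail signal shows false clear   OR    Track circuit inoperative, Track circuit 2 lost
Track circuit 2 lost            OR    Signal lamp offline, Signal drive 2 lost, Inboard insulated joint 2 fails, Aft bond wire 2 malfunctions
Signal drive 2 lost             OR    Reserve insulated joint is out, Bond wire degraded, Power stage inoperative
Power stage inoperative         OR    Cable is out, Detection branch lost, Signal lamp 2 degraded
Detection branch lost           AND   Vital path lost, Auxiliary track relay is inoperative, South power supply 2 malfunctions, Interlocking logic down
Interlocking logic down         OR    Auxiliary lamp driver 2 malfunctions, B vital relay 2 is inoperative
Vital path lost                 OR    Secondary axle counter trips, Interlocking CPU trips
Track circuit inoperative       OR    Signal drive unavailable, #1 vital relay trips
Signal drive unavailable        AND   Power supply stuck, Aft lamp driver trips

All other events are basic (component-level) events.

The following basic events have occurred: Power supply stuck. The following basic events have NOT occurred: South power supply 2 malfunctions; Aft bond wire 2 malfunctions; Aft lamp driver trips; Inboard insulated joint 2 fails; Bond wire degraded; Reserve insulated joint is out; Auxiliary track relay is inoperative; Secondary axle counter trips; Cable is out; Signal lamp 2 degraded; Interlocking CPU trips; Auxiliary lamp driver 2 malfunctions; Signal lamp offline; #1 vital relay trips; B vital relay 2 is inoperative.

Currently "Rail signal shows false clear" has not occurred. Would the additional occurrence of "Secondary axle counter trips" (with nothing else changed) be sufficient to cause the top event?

Counterfactual: set "Secondary axle counter trips" to occurred.
Signal drive unavailable [AND]: Power supply stuck=occurs, Aft lamp driver trips=not → not all inputs occur → does not occur.
Track circuit inoperative [OR]: Signal drive unavailable=not, #1 vital relay trips=not → no input occurs → does not occur.
Vital path lost [OR]: Secondary axle counter trips=occurs, Interlocking CPU trips=not → at least one input occurs → occurs.
Interlocking logic down [OR]: Auxiliary lamp driver 2 malfunctions=not, B vital relay 2 is inoperative=not → no input occurs → does not occur.
Detection branch lost [AND]: Vital path lost=occurs, Auxiliary track relay is inoperative=not, South power supply 2 malfunctions=not, Interlocking logic down=not → not all inputs occur → does not occur.
Power stage inoperative [OR]: Cable is out=not, Detection branch lost=not, Signal lamp 2 degraded=not → no input occurs → does not occur.
Signal drive 2 lost [OR]: Reserve insulated joint is out=not, Bond wire degraded=not, Power stage inoperative=not → no input occurs → does not occur.
Track circuit 2 lost [OR]: Signal lamp offline=not, Signal drive 2 lost=not, Inboard insulated joint 2 fails=not, Aft bond wire 2 malfunctions=not → no input occurs → does not occur.
Rail signal shows false clear [OR]: Track circuit inoperative=not, Track circuit 2 lost=not → no input occurs → does not occur.

No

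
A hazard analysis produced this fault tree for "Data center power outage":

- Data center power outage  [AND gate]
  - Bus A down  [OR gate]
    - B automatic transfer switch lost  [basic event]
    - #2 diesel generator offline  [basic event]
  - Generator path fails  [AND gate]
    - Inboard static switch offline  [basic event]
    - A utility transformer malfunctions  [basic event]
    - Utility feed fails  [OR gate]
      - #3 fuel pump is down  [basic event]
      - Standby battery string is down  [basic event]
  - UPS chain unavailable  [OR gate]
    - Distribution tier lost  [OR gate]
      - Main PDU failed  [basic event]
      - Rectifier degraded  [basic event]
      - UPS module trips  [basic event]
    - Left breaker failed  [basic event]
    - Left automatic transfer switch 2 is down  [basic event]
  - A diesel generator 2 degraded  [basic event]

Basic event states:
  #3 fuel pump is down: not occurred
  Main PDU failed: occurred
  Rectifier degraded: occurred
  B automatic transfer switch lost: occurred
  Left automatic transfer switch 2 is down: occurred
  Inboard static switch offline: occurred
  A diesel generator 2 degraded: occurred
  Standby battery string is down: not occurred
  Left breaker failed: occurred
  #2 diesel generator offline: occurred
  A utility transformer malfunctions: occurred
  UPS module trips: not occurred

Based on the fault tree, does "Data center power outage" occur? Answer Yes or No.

Bus A down [OR]: B automatic transfer switch lost=occurs, #2 diesel generator offline=occurs → at least one input occurs → occurs.
Utility feed fails [OR]: #3 fuel pump is down=not, Standby battery string is down=not → no input occurs → does not occur.
Generator path fails [AND]: Inboard static switch offline=occurs, A utility transformer malfunctions=occurs, Utility feed fails=not → not all inputs occur → does not occur.
Distribution tier lost [OR]: Main PDU failed=occurs, Rectifier degraded=occurs, UPS module trips=not → at least one input occurs → occurs.
UPS chain unavailable [OR]: Distribution tier lost=occurs, Left breaker failed=occurs, Left automatic transfer switch 2 is down=occurs → at least one input occurs → occurs.
Data center power outage [AND]: Bus A down=occurs, Generator path fails=not, UPS chain unavailable=occurs, A diesel generator 2 degraded=occurs → not all inputs occur → does not occur.

No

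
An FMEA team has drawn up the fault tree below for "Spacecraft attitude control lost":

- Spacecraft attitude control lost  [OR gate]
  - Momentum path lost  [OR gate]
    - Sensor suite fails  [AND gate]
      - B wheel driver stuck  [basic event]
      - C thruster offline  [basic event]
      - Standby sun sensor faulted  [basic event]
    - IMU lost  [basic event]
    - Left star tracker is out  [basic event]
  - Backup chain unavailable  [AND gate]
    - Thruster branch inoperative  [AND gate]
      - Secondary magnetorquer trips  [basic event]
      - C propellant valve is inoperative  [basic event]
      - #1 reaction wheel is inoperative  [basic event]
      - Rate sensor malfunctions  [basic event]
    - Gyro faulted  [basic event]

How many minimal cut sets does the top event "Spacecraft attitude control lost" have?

4

Sensor suite fails [AND]: one cut set from each child combined → 1 × 1 × 1 = 1 cut set(s).
Momentum path lost [OR]: union of children's cut sets → 3 cut set(s).
Thruster branch inoperative [AND]: one cut set from each child combined → 1 × 1 × 1 × 1 = 1 cut set(s).
Backup chain unavailable [AND]: one cut set from each child combined → 1 × 1 = 1 cut set(s).
Spacecraft attitude control lost [OR]: union of children's cut sets → 4 cut set(s).
Minimal cut sets: {B wheel driver stuck, C thruster offline, Standby sun sensor faulted}; {IMU lost}; {Left star tracker is out}; {#1 reaction wheel is inoperative, C propellant valve is inoperative, Gyro faulted, Rate sensor malfunctions, Secondary magnetorquer trips}.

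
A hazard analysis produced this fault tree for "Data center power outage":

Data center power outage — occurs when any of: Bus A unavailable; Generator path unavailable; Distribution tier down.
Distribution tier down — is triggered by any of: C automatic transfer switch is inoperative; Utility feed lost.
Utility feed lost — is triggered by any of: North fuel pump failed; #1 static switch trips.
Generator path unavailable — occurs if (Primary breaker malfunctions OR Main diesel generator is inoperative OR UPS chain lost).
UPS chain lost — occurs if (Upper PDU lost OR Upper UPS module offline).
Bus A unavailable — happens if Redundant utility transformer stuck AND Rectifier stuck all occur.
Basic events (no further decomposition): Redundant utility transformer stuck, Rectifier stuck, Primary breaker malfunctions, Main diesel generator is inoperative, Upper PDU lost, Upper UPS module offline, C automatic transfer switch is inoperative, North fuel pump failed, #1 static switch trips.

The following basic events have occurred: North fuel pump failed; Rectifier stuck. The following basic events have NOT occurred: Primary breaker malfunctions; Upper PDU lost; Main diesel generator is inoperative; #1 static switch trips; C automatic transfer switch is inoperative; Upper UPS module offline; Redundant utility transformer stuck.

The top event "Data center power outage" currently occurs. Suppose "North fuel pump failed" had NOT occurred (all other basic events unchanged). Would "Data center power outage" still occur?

No

Counterfactual: set "North fuel pump failed" to not occurred.
Bus A unavailable [AND]: Redundant utility transformer stuck=not, Rectifier stuck=occurs → not all inputs occur → does not occur.
UPS chain lost [OR]: Upper PDU lost=not, Upper UPS module offline=not → no input occurs → does not occur.
Generator path unavailable [OR]: Primary breaker malfunctions=not, Main diesel generator is inoperative=not, UPS chain lost=not → no input occurs → does not occur.
Utility feed lost [OR]: North fuel pump failed=not, #1 static switch trips=not → no input occurs → does not occur.
Distribution tier down [OR]: C automatic transfer switch is inoperative=not, Utility feed lost=not → no input occurs → does not occur.
Data center power outage [OR]: Bus A unavailable=not, Generator path unavailable=not, Distribution tier down=not → no input occurs → does not occur.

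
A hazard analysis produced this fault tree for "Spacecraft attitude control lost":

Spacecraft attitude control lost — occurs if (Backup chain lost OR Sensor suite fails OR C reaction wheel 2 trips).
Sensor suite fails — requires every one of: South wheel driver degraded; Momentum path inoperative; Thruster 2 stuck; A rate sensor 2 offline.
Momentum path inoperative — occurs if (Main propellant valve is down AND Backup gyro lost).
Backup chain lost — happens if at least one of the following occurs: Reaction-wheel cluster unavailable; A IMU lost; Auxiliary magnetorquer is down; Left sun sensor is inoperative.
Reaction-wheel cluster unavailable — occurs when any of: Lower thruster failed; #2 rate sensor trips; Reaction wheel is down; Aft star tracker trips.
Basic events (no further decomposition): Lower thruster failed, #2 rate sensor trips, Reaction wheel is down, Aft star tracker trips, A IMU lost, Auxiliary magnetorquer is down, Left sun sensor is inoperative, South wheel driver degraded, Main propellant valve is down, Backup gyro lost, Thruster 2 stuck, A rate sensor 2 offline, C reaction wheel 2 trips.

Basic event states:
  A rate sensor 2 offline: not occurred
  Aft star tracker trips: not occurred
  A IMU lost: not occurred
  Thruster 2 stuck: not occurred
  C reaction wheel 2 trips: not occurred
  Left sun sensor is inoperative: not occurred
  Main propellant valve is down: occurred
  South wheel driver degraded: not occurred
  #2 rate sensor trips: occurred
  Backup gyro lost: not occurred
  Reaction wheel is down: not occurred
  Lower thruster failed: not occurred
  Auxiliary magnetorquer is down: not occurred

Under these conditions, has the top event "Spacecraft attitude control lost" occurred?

Yes

Reaction-wheel cluster unavailable [OR]: Lower thruster failed=not, #2 rate sensor trips=occurs, Reaction wheel is down=not, Aft star tracker trips=not → at least one input occurs → occurs.
Backup chain lost [OR]: Reaction-wheel cluster unavailable=occurs, A IMU lost=not, Auxiliary magnetorquer is down=not, Left sun sensor is inoperative=not → at least one input occurs → occurs.
Momentum path inoperative [AND]: Main propellant valve is down=occurs, Backup gyro lost=not → not all inputs occur → does not occur.
Sensor suite fails [AND]: South wheel driver degraded=not, Momentum path inoperative=not, Thruster 2 stuck=not, A rate sensor 2 offline=not → not all inputs occur → does not occur.
Spacecraft attitude control lost [OR]: Backup chain lost=occurs, Sensor suite fails=not, C reaction wheel 2 trips=not → at least one input occurs → occurs.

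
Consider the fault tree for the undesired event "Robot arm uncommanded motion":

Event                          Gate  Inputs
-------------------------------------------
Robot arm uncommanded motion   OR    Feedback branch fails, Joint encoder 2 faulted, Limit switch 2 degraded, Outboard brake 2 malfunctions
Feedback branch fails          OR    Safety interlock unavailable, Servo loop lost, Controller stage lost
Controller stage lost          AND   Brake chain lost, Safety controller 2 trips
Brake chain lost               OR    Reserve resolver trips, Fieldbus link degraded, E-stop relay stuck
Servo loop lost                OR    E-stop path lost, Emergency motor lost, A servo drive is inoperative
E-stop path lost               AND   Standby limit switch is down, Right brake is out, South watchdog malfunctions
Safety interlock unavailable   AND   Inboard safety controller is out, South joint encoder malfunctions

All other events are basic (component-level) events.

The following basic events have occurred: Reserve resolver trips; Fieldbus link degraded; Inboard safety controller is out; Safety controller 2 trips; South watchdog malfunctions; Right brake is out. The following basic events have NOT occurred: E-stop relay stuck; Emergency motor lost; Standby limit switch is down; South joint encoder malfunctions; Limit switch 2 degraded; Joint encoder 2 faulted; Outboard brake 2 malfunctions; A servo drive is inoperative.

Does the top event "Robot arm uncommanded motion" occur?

Yes

Safety interlock unavailable [AND]: Inboard safety controller is out=occurs, South joint encoder malfunctions=not → not all inputs occur → does not occur.
E-stop path lost [AND]: Standby limit switch is down=not, Right brake is out=occurs, South watchdog malfunctions=occurs → not all inputs occur → does not occur.
Servo loop lost [OR]: E-stop path lost=not, Emergency motor lost=not, A servo drive is inoperative=not → no input occurs → does not occur.
Brake chain lost [OR]: Reserve resolver trips=occurs, Fieldbus link degraded=occurs, E-stop relay stuck=not → at least one input occurs → occurs.
Controller stage lost [AND]: Brake chain lost=occurs, Safety controller 2 trips=occurs → all inputs occur → occurs.
Feedback branch fails [OR]: Safety interlock unavailable=not, Servo loop lost=not, Controller stage lost=occurs → at least one input occurs → occurs.
Robot arm uncommanded motion [OR]: Feedback branch fails=occurs, Joint encoder 2 faulted=not, Limit switch 2 degraded=not, Outboard brake 2 malfunctions=not → at least one input occurs → occurs.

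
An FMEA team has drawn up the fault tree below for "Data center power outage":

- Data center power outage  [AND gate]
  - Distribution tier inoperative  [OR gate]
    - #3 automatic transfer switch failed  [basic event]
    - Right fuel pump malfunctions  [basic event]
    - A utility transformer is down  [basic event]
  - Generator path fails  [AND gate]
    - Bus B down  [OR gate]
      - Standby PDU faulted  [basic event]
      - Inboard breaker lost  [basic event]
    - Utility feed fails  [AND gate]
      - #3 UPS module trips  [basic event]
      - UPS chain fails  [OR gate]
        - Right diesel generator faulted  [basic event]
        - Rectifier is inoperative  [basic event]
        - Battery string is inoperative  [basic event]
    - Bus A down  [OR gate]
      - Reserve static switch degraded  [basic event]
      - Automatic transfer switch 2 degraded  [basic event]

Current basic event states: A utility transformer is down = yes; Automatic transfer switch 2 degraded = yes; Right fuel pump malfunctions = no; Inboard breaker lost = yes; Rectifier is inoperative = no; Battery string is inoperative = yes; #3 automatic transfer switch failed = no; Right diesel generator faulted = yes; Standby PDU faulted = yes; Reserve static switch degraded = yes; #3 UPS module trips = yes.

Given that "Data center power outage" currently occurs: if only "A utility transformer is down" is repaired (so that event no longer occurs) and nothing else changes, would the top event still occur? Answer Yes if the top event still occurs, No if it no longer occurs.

No

Counterfactual: set "A utility transformer is down" to not occurred.
Distribution tier inoperative [OR]: #3 automatic transfer switch failed=not, Right fuel pump malfunctions=not, A utility transformer is down=not → no input occurs → does not occur.
Bus B down [OR]: Standby PDU faulted=occurs, Inboard breaker lost=occurs → at least one input occurs → occurs.
UPS chain fails [OR]: Right diesel generator faulted=occurs, Rectifier is inoperative=not, Battery string is inoperative=occurs → at least one input occurs → occurs.
Utility feed fails [AND]: #3 UPS module trips=occurs, UPS chain fails=occurs → all inputs occur → occurs.
Bus A down [OR]: Reserve static switch degraded=occurs, Automatic transfer switch 2 degraded=occurs → at least one input occurs → occurs.
Generator path fails [AND]: Bus B down=occurs, Utility feed fails=occurs, Bus A down=occurs → all inputs occur → occurs.
Data center power outage [AND]: Distribution tier inoperative=not, Generator path fails=occurs → not all inputs occur → does not occur.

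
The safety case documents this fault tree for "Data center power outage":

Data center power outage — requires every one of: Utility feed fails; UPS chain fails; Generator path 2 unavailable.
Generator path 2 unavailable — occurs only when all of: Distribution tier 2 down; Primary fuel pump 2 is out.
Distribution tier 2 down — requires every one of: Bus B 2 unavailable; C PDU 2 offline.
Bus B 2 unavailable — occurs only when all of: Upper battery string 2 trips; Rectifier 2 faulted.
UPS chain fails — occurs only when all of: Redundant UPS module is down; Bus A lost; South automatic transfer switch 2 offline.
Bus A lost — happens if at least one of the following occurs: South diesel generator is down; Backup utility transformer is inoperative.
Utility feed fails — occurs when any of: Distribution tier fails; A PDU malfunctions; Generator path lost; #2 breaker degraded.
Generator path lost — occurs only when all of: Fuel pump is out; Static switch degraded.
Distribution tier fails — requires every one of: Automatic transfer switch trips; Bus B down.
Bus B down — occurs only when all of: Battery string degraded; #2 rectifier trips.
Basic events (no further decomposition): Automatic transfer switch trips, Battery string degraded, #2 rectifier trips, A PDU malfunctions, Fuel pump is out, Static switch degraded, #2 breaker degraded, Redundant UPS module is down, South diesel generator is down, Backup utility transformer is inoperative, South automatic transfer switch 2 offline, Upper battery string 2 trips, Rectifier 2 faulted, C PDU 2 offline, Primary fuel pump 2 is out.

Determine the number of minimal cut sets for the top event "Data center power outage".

Bus B down [AND]: one cut set from each child combined → 1 × 1 = 1 cut set(s).
Distribution tier fails [AND]: one cut set from each child combined → 1 × 1 = 1 cut set(s).
Generator path lost [AND]: one cut set from each child combined → 1 × 1 = 1 cut set(s).
Utility feed fails [OR]: union of children's cut sets → 4 cut set(s).
Bus A lost [OR]: union of children's cut sets → 2 cut set(s).
UPS chain fails [AND]: one cut set from each child combined → 1 × 2 × 1 = 2 cut set(s).
Bus B 2 unavailable [AND]: one cut set from each child combined → 1 × 1 = 1 cut set(s).
Distribution tier 2 down [AND]: one cut set from each child combined → 1 × 1 = 1 cut set(s).
Generator path 2 unavailable [AND]: one cut set from each child combined → 1 × 1 = 1 cut set(s).
Data center power outage [AND]: one cut set from each child combined → 4 × 2 × 1 = 8 cut set(s).
Minimal cut sets: {#2 rectifier trips, Automatic transfer switch trips, Battery string degraded, C PDU 2 offline, Primary fuel pump 2 is out, Rectifier 2 faulted, Redundant UPS module is down, South automatic transfer switch 2 offline, South diesel generator is down, Upper battery string 2 trips}; {#2 rectifier trips, Automatic transfer switch trips, Backup utility transformer is inoperative, Battery string degraded, C PDU 2 offline, Primary fuel pump 2 is out, Rectifier 2 faulted, Redundant UPS module is down, South automatic transfer switch 2 offline, Upper battery string 2 trips}; {A PDU malfunctions, C PDU 2 offline, Primary fuel pump 2 is out, Rectifier 2 faulted, Redundant UPS module is down, South automatic transfer switch 2 offline, South diesel generator is down, Upper battery string 2 trips}; {A PDU malfunctions, Backup utility transformer is inoperative, C PDU 2 offline, Primary fuel pump 2 is out, Rectifier 2 faulted, Redundant UPS module is down, South automatic transfer switch 2 offline, Upper battery string 2 trips}; {C PDU 2 offline, Fuel pump is out, Primary fuel pump 2 is out, Rectifier 2 faulted, Redundant UPS module is down, South automatic transfer switch 2 offline, South diesel generator is down, Static switch degraded, Upper battery string 2 trips}; {Backup utility transformer is inoperative, C PDU 2 offline, Fuel pump is out, Primary fuel pump 2 is out, Rectifier 2 faulted, Redundant UPS module is down, South automatic transfer switch 2 offline, Static switch degraded, Upper battery string 2 trips}; {#2 breaker degraded, C PDU 2 offline, Primary fuel pump 2 is out, Rectifier 2 faulted, Redundant UPS module is down, South automatic transfer switch 2 offline, South diesel generator is down, Upper battery string 2 trips}; {#2 breaker degraded, Backup utility transformer is inoperative, C PDU 2 offline, Primary fuel pump 2 is out, Rectifier 2 faulted, Redundant UPS module is down, South automatic transfer switch 2 offline, Upper battery string 2 trips}.

8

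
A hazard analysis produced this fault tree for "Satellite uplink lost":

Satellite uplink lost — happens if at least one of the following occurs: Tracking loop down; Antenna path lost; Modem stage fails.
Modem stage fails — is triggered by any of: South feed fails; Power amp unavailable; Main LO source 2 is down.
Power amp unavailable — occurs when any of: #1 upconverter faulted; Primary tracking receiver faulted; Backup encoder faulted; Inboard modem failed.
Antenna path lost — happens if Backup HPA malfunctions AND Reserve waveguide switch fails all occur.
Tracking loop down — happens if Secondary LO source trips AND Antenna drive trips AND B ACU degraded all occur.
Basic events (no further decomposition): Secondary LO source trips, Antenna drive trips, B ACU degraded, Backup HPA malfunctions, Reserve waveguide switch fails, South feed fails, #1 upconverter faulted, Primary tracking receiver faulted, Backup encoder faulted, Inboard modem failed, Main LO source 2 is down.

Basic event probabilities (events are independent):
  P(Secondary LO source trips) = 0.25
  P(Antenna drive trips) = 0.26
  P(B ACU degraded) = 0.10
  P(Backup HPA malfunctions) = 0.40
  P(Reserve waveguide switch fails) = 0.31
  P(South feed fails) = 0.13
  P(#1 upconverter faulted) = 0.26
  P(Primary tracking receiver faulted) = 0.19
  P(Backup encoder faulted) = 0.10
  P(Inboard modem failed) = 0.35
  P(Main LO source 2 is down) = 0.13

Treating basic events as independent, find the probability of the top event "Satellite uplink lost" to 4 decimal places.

0.7690

P(Tracking loop down) [AND] = 0.25 × 0.26 × 0.10 = 0.006500
P(Antenna path lost) [AND] = 0.40 × 0.31 = 0.124000
P(Power amp unavailable) [OR] = 1 − (1−0.26) × (1−0.19) × (1−0.10) × (1−0.35) = 0.649351
P(Modem stage fails) [OR] = 1 − (1−0.13) × (1−0.649351) × (1−0.13) = 0.734594
P(Satellite uplink lost) [OR] = 1 − (1−0.006500) × (1−0.124000) × (1−0.734594) = 0.769016
Rounded to 4 decimal places: P(Satellite uplink lost) ≈ 0.7690.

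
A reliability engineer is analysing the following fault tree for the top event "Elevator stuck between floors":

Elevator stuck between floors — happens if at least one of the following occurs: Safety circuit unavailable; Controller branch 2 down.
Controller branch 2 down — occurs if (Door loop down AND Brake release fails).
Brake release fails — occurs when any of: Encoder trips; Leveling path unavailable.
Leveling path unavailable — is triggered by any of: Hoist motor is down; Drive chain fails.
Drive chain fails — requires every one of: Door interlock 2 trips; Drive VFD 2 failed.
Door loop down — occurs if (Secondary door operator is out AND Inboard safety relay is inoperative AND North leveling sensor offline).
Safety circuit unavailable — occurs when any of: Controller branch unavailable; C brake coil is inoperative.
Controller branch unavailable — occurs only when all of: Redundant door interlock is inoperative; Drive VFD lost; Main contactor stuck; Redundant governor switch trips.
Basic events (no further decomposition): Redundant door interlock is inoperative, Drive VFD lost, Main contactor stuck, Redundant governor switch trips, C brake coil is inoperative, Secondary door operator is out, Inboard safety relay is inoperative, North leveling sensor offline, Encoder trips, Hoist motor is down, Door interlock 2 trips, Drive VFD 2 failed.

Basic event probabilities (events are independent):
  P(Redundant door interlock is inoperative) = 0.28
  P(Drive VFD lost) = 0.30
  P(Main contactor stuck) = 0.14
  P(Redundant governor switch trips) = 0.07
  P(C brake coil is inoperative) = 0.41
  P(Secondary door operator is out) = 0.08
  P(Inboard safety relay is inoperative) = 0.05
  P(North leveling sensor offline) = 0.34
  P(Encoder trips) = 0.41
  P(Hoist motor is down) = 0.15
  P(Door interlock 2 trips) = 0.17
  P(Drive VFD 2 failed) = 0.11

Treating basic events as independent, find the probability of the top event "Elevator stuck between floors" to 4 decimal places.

0.4109

P(Controller branch unavailable) [AND] = 0.28 × 0.30 × 0.14 × 0.07 = 0.000823
P(Safety circuit unavailable) [OR] = 1 − (1−0.000823) × (1−0.41) = 0.410486
P(Door loop down) [AND] = 0.08 × 0.05 × 0.34 = 0.001360
P(Drive chain fails) [AND] = 0.17 × 0.11 = 0.018700
P(Leveling path unavailable) [OR] = 1 − (1−0.15) × (1−0.018700) = 0.165895
P(Brake release fails) [OR] = 1 − (1−0.41) × (1−0.165895) = 0.507878
P(Controller branch 2 down) [AND] = 0.001360 × 0.507878 = 0.000691
P(Elevator stuck between floors) [OR] = 1 − (1−0.410486) × (1−0.000691) = 0.410893
Rounded to 4 decimal places: P(Elevator stuck between floors) ≈ 0.4109.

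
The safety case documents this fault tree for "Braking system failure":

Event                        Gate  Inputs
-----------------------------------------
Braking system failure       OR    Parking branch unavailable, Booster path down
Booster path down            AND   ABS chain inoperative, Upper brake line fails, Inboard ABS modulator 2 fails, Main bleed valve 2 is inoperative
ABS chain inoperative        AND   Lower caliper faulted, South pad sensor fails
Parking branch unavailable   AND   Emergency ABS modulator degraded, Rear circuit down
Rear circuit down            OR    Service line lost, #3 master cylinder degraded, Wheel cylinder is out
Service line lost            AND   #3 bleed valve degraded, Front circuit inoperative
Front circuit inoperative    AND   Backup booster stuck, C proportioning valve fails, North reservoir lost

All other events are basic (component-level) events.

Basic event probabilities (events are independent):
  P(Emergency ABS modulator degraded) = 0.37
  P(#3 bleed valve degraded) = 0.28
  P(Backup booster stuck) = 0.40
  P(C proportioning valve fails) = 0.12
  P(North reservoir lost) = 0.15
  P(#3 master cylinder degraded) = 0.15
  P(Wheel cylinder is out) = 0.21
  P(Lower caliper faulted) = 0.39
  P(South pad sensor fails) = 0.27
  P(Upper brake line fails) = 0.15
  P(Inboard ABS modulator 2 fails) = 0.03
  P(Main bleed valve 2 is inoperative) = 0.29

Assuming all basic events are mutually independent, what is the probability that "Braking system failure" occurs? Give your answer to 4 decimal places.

0.1222

P(Front circuit inoperative) [AND] = 0.40 × 0.12 × 0.15 = 0.007200
P(Service line lost) [AND] = 0.28 × 0.007200 = 0.002016
P(Rear circuit down) [OR] = 1 − (1−0.002016) × (1−0.15) × (1−0.21) = 0.329854
P(Parking branch unavailable) [AND] = 0.37 × 0.329854 = 0.122046
P(ABS chain inoperative) [AND] = 0.39 × 0.27 = 0.105300
P(Booster path down) [AND] = 0.105300 × 0.15 × 0.03 × 0.29 = 0.000137
P(Braking system failure) [OR] = 1 − (1−0.122046) × (1−0.000137) = 0.122166
Rounded to 4 decimal places: P(Braking system failure) ≈ 0.1222.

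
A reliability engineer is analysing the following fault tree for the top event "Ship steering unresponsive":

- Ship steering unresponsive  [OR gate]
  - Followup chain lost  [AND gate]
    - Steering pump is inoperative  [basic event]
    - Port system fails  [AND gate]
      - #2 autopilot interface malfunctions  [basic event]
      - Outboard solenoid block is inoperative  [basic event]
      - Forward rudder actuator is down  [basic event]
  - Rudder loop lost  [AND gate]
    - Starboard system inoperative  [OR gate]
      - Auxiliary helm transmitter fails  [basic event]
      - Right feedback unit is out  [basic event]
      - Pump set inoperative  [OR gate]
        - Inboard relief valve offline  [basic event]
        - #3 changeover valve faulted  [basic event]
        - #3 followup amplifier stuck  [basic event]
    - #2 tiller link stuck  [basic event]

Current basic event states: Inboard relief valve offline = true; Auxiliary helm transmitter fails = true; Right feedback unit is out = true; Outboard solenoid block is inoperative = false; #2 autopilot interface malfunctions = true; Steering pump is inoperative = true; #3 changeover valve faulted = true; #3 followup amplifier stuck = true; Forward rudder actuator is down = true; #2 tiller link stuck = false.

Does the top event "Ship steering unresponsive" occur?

Port system fails [AND]: #2 autopilot interface malfunctions=occurs, Outboard solenoid block is inoperative=not, Forward rudder actuator is down=occurs → not all inputs occur → does not occur.
Followup chain lost [AND]: Steering pump is inoperative=occurs, Port system fails=not → not all inputs occur → does not occur.
Pump set inoperative [OR]: Inboard relief valve offline=occurs, #3 changeover valve faulted=occurs, #3 followup amplifier stuck=occurs → at least one input occurs → occurs.
Starboard system inoperative [OR]: Auxiliary helm transmitter fails=occurs, Right feedback unit is out=occurs, Pump set inoperative=occurs → at least one input occurs → occurs.
Rudder loop lost [AND]: Starboard system inoperative=occurs, #2 tiller link stuck=not → not all inputs occur → does not occur.
Ship steering unresponsive [OR]: Followup chain lost=not, Rudder loop lost=not → no input occurs → does not occur.

No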